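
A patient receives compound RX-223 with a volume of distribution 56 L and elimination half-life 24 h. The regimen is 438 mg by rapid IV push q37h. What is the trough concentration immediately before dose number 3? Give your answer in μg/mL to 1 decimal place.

3.6 μg/mL

f = (1/2)^(τ/t½) = (1/2)^(37/24) ≈ 0.3435.
C₀ = D/Vd = 438/56 ≈ 7.821 μg/mL.
Before the 3rd dose, 2 doses have been given. Superposition: Cmin = C₀·(f + f²).
≈ 7.821 × (0.3435 + 0.1180) ≈ 7.821 × 0.4615 ≈ 3.609 μg/mL.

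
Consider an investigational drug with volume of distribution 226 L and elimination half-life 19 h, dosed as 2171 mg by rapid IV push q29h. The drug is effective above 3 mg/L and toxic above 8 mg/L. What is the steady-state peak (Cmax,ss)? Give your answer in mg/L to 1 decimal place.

14.7 mg/L

k = ln2/t½ = ln2/19 ≈ 0.036481 h⁻¹; fraction remaining f = e^(−kτ) = e^(−0.036481×29) ≈ 0.3472.
At steady state, accumulation factor R = 1/(1 − e^(−kτ)) ≈ 1.5319.
Single-dose peak C₀ = D/Vd = 2171/226 ≈ 9.606 mg/L.
Steady-state peak Cmax,ss = C₀·R ≈ 9.606 × 1.5319 ≈ 14.715 mg/L.
Peak 14.7 mg/L vs MTC 8 mg/L: exceeds toxic threshold.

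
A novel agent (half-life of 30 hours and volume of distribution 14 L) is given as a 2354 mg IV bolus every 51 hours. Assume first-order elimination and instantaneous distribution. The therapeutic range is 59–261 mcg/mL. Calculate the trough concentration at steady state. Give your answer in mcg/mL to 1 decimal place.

τ/t½ = 51/30 ≈ 1.7, so fraction remaining f = (1/2)^(51/30) ≈ 0.3078.
Each bolus raises the concentration by D/Vd = 2354/14 ≈ 168.143 mcg/mL.
Steady-state trough Cmin,ss = C₀·f/(1−f) ≈ 168.143 × 0.3078/0.6922 ≈ 74.768 mcg/mL.
Trough 74.8 mcg/mL vs MEC 59 mcg/mL: adequate.

74.8 mcg/mL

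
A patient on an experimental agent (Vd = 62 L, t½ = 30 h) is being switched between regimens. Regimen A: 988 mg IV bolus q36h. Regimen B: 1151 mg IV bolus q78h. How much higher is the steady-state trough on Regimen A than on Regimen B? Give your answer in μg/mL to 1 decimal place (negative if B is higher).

Regimen A: f = (1/2)^(36/30) ≈ 0.4353; Cmin,ss = (988/62)·f/(1−f) ≈ 12.284 μg/mL.
Regimen B: f = (1/2)^(78/30) ≈ 0.1649; Cmin,ss = (1151/62)·f/(1−f) ≈ 3.666 μg/mL.
Difference ≈ 12.284 − 3.666 ≈ 8.618 μg/mL.

8.6 μg/mL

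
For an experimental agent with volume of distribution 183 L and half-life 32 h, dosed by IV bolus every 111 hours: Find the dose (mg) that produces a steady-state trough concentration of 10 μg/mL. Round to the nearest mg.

18430 mg

τ/t½ = 111/32 ≈ 3.4688, so f = (1/2)^(111/32) ≈ 0.090324.
Cmin,ss = (D/Vd)·f/(1−f), so D = Cmin,ss·Vd·(1−f)/f.
D = 10 × 183 × (1−f)/f ≈ 10 × 183 × 10.07125 ≈ 18430.39 mg.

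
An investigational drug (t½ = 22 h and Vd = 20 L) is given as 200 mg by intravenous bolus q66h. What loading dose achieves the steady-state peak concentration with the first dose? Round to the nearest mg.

f = (1/2)^(66/22) ≈ 0.125000; accumulation ratio R = 1/(1−f) ≈ 1.14286.
Loading dose to hit Cmax,ss on first dose: D_load = D_maint·R ≈ 200 × 1.14286 ≈ 228.57 mg.

229 mg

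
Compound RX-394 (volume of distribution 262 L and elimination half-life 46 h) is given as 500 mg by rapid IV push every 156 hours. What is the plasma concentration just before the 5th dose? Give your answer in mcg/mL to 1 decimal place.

f = (1/2)^(τ/t½) = (1/2)^(156/46) ≈ 0.0953.
C₀ = D/Vd = 500/262 ≈ 1.908 mcg/mL.
Before the 5th dose, 4 doses have been given. Superposition: Cmin = C₀·(f + f² + … + f^4).
≈ 1.908 × (0.0953 + 0.0091 + 0.0009 + 0.0001) ≈ 1.908 × 0.1054 ≈ 0.201 mcg/mL.

0.2 mcg/mL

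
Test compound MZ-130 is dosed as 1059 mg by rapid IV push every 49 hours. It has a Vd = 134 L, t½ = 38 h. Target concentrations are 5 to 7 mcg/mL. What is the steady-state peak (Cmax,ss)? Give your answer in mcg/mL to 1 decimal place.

k = ln2/t½ = ln2/38 ≈ 0.018241 h⁻¹; fraction remaining f = e^(−kτ) = e^(−0.018241×49) ≈ 0.4091.
At steady state, accumulation factor R = 1/(1 − e^(−kτ)) ≈ 1.6923.
Single-dose peak C₀ = D/Vd = 1059/134 ≈ 7.903 mcg/mL.
Steady-state peak Cmax,ss = C₀·R ≈ 7.903 × 1.6923 ≈ 13.374 mcg/mL.
Peak 13.4 mcg/mL vs MTC 7 mcg/mL: exceeds toxic threshold.

13.4 mcg/mL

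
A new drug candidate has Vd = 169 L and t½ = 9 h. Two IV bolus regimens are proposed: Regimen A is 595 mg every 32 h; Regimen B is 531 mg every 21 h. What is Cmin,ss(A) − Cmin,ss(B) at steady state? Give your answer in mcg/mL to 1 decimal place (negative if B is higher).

-0.5 mcg/mL

Regimen A: f = (1/2)^(32/9) ≈ 0.0850; Cmin,ss = (595/169)·f/(1−f) ≈ 0.327 mcg/mL.
Regimen B: f = (1/2)^(21/9) ≈ 0.1984; Cmin,ss = (531/169)·f/(1−f) ≈ 0.778 mcg/mL.
Difference ≈ 0.327 − 0.778 ≈ -0.451 mcg/mL.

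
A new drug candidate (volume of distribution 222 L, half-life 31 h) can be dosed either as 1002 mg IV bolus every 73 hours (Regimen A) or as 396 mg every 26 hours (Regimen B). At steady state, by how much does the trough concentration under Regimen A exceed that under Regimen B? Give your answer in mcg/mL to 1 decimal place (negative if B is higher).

-1.2 mcg/mL

Regimen A: f = (1/2)^(73/31) ≈ 0.1955; Cmin,ss = (1002/222)·f/(1−f) ≈ 1.097 mcg/mL.
Regimen B: f = (1/2)^(26/31) ≈ 0.5591; Cmin,ss = (396/222)·f/(1−f) ≈ 2.262 mcg/mL.
Difference ≈ 1.097 − 2.262 ≈ -1.165 mcg/mL.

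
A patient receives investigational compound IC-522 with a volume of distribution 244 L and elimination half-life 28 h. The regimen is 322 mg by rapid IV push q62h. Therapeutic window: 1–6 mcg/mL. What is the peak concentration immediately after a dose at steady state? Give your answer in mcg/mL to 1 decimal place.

1.7 mcg/mL

τ/t½ = 62/28 ≈ 2.2143, so fraction remaining f = (1/2)^(62/28) ≈ 0.2155.
Accumulation ratio R = 1/(1 − f) ≈ 1/0.7845 ≈ 1.2747.
Each bolus raises the concentration by D/Vd = 322/244 ≈ 1.320 mcg/mL.
Cmax,ss = C₀/(1 − f) ≈ 1.320/0.7845 ≈ 1.683 mcg/mL.
Peak 1.7 mcg/mL vs MTC 6 mcg/mL: below toxic threshold.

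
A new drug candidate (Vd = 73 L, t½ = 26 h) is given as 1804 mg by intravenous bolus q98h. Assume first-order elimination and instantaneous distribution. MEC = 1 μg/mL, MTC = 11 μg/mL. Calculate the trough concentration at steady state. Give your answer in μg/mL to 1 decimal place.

k = ln2/t½ = ln2/26 ≈ 0.026660 h⁻¹; fraction remaining f = e^(−kτ) = e^(−0.026660×98) ≈ 0.0733.
Each bolus raises the concentration by D/Vd = 1804/73 ≈ 24.712 μg/mL.
Steady-state trough Cmin,ss = C₀·f/(1−f) ≈ 24.712 × 0.0733/0.9267 ≈ 1.955 μg/mL.
Trough 2.0 μg/mL vs MEC 1 μg/mL: adequate.

2.0 μg/mL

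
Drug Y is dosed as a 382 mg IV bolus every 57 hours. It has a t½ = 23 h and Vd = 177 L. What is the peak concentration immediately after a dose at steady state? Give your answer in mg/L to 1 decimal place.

k = ln2/t½ = ln2/23 ≈ 0.030137 h⁻¹; fraction remaining f = e^(−kτ) = e^(−0.030137×57) ≈ 0.1795.
Accumulation ratio R = 1/(1 − f) ≈ 1/0.8205 ≈ 1.2188.
Single-dose peak C₀ = D/Vd = 382/177 ≈ 2.158 mg/L.
Cmax,ss = C₀/(1 − f) ≈ 2.158/0.8205 ≈ 2.630 mg/L.

2.6 mg/L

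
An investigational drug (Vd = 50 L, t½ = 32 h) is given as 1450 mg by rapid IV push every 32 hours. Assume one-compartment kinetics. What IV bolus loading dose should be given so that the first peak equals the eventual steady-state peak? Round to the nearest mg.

2900 mg

f = (1/2)^(32/32) ≈ 0.500000; accumulation ratio R = 1/(1−f) ≈ 2.00000.
Loading dose to hit Cmax,ss on first dose: D_load = D_maint·R ≈ 1450 × 2.00000 ≈ 2900.00 mg.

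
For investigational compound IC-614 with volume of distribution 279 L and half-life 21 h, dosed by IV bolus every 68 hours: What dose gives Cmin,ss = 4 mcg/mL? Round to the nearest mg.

τ/t½ = 68/21 ≈ 3.2381, so f = (1/2)^(68/21) ≈ 0.105983.
Cmin,ss = (D/Vd)·f/(1−f), so D = Cmin,ss·Vd·(1−f)/f.
D = 4 × 279 × (1−f)/f ≈ 4 × 279 × 8.43548 ≈ 9414.00 mg.

9414 mg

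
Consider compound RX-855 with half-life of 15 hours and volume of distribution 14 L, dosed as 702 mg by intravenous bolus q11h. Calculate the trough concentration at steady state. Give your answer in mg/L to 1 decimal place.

75.7 mg/L

τ/t½ = 11/15 ≈ 0.73333, so fraction remaining f = (1/2)^(11/15) ≈ 0.6015.
Single-dose peak C₀ = D/Vd = 702/14 ≈ 50.143 mg/L.
Steady-state trough Cmin,ss = C₀·f/(1−f) ≈ 50.143 × 0.6015/0.3985 ≈ 75.686 mg/L.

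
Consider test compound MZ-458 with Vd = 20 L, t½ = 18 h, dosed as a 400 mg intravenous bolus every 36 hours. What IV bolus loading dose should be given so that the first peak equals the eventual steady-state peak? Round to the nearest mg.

f = (1/2)^(36/18) ≈ 0.250000; accumulation ratio R = 1/(1−f) ≈ 1.33333.
Loading dose to hit Cmax,ss on first dose: D_load = D_maint·R ≈ 400 × 1.33333 ≈ 533.33 mg.

533 mg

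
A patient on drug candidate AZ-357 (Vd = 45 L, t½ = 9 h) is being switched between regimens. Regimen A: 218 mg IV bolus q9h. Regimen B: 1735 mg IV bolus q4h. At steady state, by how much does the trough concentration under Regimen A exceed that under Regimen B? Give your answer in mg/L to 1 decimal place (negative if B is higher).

Regimen A: f = (1/2)^(9/9) ≈ 0.5000; Cmin,ss = (218/45)·f/(1−f) ≈ 4.844 mg/L.
Regimen B: f = (1/2)^(4/9) ≈ 0.7349; Cmin,ss = (1735/45)·f/(1−f) ≈ 106.882 mg/L.
Difference ≈ 4.844 − 106.882 ≈ -102.038 mg/L.

-102.0 mg/L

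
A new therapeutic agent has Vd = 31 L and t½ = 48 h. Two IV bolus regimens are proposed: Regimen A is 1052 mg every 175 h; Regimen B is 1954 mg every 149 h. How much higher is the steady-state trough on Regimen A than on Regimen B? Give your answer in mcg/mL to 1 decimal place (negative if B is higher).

Regimen A: f = (1/2)^(175/48) ≈ 0.0799; Cmin,ss = (1052/31)·f/(1−f) ≈ 2.947 mcg/mL.
Regimen B: f = (1/2)^(149/48) ≈ 0.1163; Cmin,ss = (1954/31)·f/(1−f) ≈ 8.295 mcg/mL.
Difference ≈ 2.947 − 8.295 ≈ -5.348 mcg/mL.

-5.3 mcg/mL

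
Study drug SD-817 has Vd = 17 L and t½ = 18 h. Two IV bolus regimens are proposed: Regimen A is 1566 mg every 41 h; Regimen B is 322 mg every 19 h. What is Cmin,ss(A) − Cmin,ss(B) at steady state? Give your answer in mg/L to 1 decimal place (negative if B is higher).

6.4 mg/L

Regimen A: f = (1/2)^(41/18) ≈ 0.2062; Cmin,ss = (1566/17)·f/(1−f) ≈ 23.929 mg/L.
Regimen B: f = (1/2)^(19/18) ≈ 0.4811; Cmin,ss = (322/17)·f/(1−f) ≈ 17.561 mg/L.
Difference ≈ 23.929 − 17.561 ≈ 6.368 mg/L.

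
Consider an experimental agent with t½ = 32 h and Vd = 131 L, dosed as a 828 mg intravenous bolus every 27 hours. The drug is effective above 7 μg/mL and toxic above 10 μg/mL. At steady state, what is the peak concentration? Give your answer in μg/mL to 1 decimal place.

k = ln2/t½ = ln2/32 ≈ 0.021661 h⁻¹; fraction remaining f = e^(−kτ) = e^(−0.021661×27) ≈ 0.5572.
Accumulation ratio R = 1/(1 − f) ≈ 1/0.4428 ≈ 2.2584.
Single-dose peak C₀ = D/Vd = 828/131 ≈ 6.321 μg/mL.
Steady-state peak Cmax,ss = C₀·R ≈ 6.321 × 2.2584 ≈ 14.275 μg/mL.
Peak 14.3 μg/mL vs MTC 10 μg/mL: exceeds toxic threshold.

14.3 μg/mL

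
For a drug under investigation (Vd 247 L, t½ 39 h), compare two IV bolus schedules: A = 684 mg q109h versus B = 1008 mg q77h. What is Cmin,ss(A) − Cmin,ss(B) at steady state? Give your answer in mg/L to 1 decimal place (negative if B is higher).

-0.9 mg/L

Regimen A: f = (1/2)^(109/39) ≈ 0.1441; Cmin,ss = (684/247)·f/(1−f) ≈ 0.466 mg/L.
Regimen B: f = (1/2)^(77/39) ≈ 0.2545; Cmin,ss = (1008/247)·f/(1−f) ≈ 1.393 mg/L.
Difference ≈ 0.466 − 1.393 ≈ -0.927 mg/L.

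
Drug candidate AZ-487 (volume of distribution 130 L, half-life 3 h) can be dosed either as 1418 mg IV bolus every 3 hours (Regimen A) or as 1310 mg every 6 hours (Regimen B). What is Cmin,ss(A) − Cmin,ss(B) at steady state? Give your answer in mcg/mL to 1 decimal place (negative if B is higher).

Regimen A: f = (1/2)^(3/3) ≈ 0.5000; Cmin,ss = (1418/130)·f/(1−f) ≈ 10.908 mcg/mL.
Regimen B: f = (1/2)^(6/3) ≈ 0.2500; Cmin,ss = (1310/130)·f/(1−f) ≈ 3.359 mcg/mL.
Difference ≈ 10.908 − 3.359 ≈ 7.549 mcg/mL.

7.5 mcg/mL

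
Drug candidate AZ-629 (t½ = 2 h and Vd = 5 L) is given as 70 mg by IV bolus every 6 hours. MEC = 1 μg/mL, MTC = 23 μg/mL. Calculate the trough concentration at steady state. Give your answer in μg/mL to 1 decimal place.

2.0 μg/mL

τ = 6 h = 3 half-lives, so f = (1/2)^3 = 0.125.
At steady state, R = 1/(1 − 0.125) = 8/7.
Single-dose peak C₀ = D/Vd = 70/5 = 14 μg/mL.
Steady-state peak Cmax,ss = C₀·R = 14 × 8/7 ≈ 16.000 μg/mL.
Steady-state trough Cmin,ss = Cmax,ss·f ≈ 16.000 × 0.125 ≈ 2.000 μg/mL.
Trough 2.0 μg/mL vs MEC 1 μg/mL: adequate.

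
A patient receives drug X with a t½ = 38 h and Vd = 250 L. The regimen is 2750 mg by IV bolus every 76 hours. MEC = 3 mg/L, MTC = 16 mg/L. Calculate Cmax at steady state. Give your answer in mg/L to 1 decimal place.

14.7 mg/L

The dosing interval is 2 half-lives, so f = 2^(−2) = 0.25.
Accumulation ratio R = 1/(1 − f) = 1/0.75 = 4/3.
Single-dose peak C₀ = D/Vd = 2750/250 = 11 mg/L.
Steady-state peak Cmax,ss = C₀·R = 11 × 4/3 ≈ 14.667 mg/L.
Peak 14.7 mg/L vs MTC 16 mg/L: below toxic threshold.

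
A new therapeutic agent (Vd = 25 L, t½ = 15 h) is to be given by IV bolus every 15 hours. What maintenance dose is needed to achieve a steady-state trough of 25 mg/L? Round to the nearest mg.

τ/t½ = 15/15 ≈ 1, so f = (1/2)^(15/15) ≈ 0.500000.
Cmin,ss = (D/Vd)·f/(1−f), so D = Cmin,ss·Vd·(1−f)/f.
D = 25 × 25 × (1−f)/f ≈ 25 × 25 × 1.00000 ≈ 625.00 mg.

625 mg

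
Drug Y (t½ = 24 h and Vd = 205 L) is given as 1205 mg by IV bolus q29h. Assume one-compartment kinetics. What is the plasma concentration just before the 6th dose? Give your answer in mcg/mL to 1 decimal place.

4.4 mcg/mL

f = (1/2)^(τ/t½) = (1/2)^(29/24) ≈ 0.4328.
C₀ = D/Vd = 1205/205 ≈ 5.878 mcg/mL.
Before the 6th dose, 5 doses have been given. Superposition: Cmin = C₀·(f + f² + … + f^5).
≈ 5.878 × (0.4328 + 0.1873 + 0.0811 + 0.0351 + 0.0152) ≈ 5.878 × 0.7515 ≈ 4.417 mcg/mL.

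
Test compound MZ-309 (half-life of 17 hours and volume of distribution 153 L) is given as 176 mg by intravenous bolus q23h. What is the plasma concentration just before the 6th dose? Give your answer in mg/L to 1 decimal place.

0.7 mg/L

f = (1/2)^(τ/t½) = (1/2)^(23/17) ≈ 0.3915.
C₀ = D/Vd = 176/153 ≈ 1.150 mg/L.
Before the 6th dose, 5 doses have been given. Superposition: Cmin = C₀·(f + f² + … + f^5).
≈ 1.150 × (0.3915 + 0.1533 + 0.0600 + 0.0235 + 0.0092) ≈ 1.150 × 0.6375 ≈ 0.733 mg/L.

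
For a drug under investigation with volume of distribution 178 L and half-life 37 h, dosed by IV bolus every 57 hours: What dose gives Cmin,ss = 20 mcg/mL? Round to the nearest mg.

τ/t½ = 57/37 ≈ 1.5405, so f = (1/2)^(57/37) ≈ 0.343757.
Cmin,ss = (D/Vd)·f/(1−f), so D = Cmin,ss·Vd·(1−f)/f.
D = 20 × 178 × (1−f)/f ≈ 20 × 178 × 1.90903 ≈ 6796.15 mg.

6796 mg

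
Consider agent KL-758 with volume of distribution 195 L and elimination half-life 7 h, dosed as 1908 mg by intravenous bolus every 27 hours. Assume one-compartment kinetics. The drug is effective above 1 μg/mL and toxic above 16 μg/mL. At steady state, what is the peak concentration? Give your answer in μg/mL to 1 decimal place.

10.5 μg/mL

Over one 27-h interval, 27/7 ≈ 3.8571 half-lives elapse, leaving f ≈ 0.0690 of each dose.
Accumulation ratio R = 1/(1 − f) ≈ 1/0.9310 ≈ 1.0741.
Each bolus raises the concentration by D/Vd = 1908/195 ≈ 9.785 μg/mL.
Cmax,ss = C₀/(1 − f) ≈ 9.785/0.9310 ≈ 10.510 μg/mL.
Peak 10.5 μg/mL vs MTC 16 μg/mL: below toxic threshold.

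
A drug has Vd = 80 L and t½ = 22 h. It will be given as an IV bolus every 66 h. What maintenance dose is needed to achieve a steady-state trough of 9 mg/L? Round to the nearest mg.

5040 mg

τ/t½ = 66/22 ≈ 3, so f = (1/2)^(66/22) ≈ 0.125000.
Cmin,ss = (D/Vd)·f/(1−f), so D = Cmin,ss·Vd·(1−f)/f.
D = 9 × 80 × (1−f)/f ≈ 9 × 80 × 7.00000 ≈ 5040.00 mg.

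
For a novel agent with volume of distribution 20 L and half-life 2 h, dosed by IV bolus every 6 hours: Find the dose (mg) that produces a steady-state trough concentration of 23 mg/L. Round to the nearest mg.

τ/t½ = 6/2 ≈ 3, so f = (1/2)^(6/2) ≈ 0.125000.
Cmin,ss = (D/Vd)·f/(1−f), so D = Cmin,ss·Vd·(1−f)/f.
D = 23 × 20 × (1−f)/f ≈ 23 × 20 × 7.00000 ≈ 3220.00 mg.

3220 mg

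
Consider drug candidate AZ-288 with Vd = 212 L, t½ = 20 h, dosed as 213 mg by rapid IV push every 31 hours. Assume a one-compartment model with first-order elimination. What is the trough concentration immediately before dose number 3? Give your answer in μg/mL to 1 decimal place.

0.5 μg/mL

f = (1/2)^(τ/t½) = (1/2)^(31/20) ≈ 0.3415.
C₀ = D/Vd = 213/212 ≈ 1.005 μg/mL.
Before the 3rd dose, 2 doses have been given. Superposition: Cmin = C₀·(f + f²).
≈ 1.005 × (0.3415 + 0.1166) ≈ 1.005 × 0.4581 ≈ 0.460 μg/mL.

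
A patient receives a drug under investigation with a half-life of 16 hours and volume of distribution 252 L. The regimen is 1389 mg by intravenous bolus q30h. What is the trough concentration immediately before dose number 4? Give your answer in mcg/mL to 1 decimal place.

f = (1/2)^(τ/t½) = (1/2)^(30/16) ≈ 0.2726.
C₀ = D/Vd = 1389/252 ≈ 5.512 mcg/mL.
Before the 4th dose, 3 doses have been given. Superposition: Cmin = C₀·(f + f² + … + f^3).
≈ 5.512 × (0.2726 + 0.0743 + 0.0203) ≈ 5.512 × 0.3672 ≈ 2.024 mcg/mL.

2.0 mcg/mL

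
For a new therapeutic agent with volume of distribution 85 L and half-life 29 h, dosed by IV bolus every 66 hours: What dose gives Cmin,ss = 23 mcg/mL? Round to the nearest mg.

τ/t½ = 66/29 ≈ 2.2759, so f = (1/2)^(66/29) ≈ 0.206489.
Cmin,ss = (D/Vd)·f/(1−f), so D = Cmin,ss·Vd·(1−f)/f.
D = 23 × 85 × (1−f)/f ≈ 23 × 85 × 3.84287 ≈ 7512.81 mg.

7513 mg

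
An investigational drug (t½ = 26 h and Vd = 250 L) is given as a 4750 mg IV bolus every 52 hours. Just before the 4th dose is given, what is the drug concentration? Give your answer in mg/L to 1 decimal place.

f = (1/2)^(τ/t½) = (1/2)^(52/26) ≈ 0.2500.
C₀ = D/Vd = 4750/250 ≈ 19.000 mg/L.
Before the 4th dose, 3 doses have been given. Superposition: Cmin = C₀·(f + f² + … + f^3).
≈ 19.000 × (0.2500 + 0.0625 + 0.0156) ≈ 19.000 × 0.3281 ≈ 6.234 mg/L.

6.2 mg/L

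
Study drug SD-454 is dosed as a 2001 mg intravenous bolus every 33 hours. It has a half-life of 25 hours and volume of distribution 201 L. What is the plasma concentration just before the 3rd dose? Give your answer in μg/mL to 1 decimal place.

5.6 μg/mL

f = (1/2)^(τ/t½) = (1/2)^(33/25) ≈ 0.4005.
C₀ = D/Vd = 2001/201 ≈ 9.955 μg/mL.
Before the 3rd dose, 2 doses have been given. Superposition: Cmin = C₀·(f + f²).
≈ 9.955 × (0.4005 + 0.1604) ≈ 9.955 × 0.5609 ≈ 5.584 μg/mL.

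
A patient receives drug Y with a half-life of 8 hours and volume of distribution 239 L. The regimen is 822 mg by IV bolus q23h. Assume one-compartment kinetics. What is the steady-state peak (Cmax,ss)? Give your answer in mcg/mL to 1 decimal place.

k = ln2/t½ = ln2/8 ≈ 0.086643 h⁻¹; fraction remaining f = e^(−kτ) = e^(−0.086643×23) ≈ 0.1363.
At steady state, accumulation factor R = 1/(1 − e^(−kτ)) ≈ 1.1578.
Single-dose peak C₀ = D/Vd = 822/239 ≈ 3.439 mcg/mL.
Steady-state peak Cmax,ss = C₀·R ≈ 3.439 × 1.1578 ≈ 3.982 mcg/mL.

4.0 mcg/mL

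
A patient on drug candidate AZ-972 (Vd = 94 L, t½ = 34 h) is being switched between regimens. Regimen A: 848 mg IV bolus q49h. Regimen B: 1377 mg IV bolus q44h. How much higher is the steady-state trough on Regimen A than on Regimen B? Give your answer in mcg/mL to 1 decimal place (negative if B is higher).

Regimen A: f = (1/2)^(49/34) ≈ 0.3683; Cmin,ss = (848/94)·f/(1−f) ≈ 5.260 mcg/mL.
Regimen B: f = (1/2)^(44/34) ≈ 0.4078; Cmin,ss = (1377/94)·f/(1−f) ≈ 10.088 mcg/mL.
Difference ≈ 5.260 − 10.088 ≈ -4.828 mcg/mL.

-4.8 mcg/mL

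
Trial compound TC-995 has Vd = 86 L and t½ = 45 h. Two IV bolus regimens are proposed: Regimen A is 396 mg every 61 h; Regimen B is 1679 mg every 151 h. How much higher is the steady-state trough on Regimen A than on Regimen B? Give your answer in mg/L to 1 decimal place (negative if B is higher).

0.8 mg/L

Regimen A: f = (1/2)^(61/45) ≈ 0.3908; Cmin,ss = (396/86)·f/(1−f) ≈ 2.954 mg/L.
Regimen B: f = (1/2)^(151/45) ≈ 0.0977; Cmin,ss = (1679/86)·f/(1−f) ≈ 2.114 mg/L.
Difference ≈ 2.954 − 2.114 ≈ 0.840 mg/L.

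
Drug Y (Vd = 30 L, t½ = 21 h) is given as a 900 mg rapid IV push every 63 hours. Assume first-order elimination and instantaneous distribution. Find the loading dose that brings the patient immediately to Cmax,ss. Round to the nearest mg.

f = (1/2)^(63/21) ≈ 0.125000; accumulation ratio R = 1/(1−f) ≈ 1.14286.
Loading dose to hit Cmax,ss on first dose: D_load = D_maint·R ≈ 900 × 1.14286 ≈ 1028.57 mg.

1029 mg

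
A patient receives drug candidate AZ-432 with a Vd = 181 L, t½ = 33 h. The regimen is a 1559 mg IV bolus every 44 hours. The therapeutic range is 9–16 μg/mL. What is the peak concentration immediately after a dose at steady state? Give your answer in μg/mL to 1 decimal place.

14.3 μg/mL

Over one 44-h interval, 44/33 ≈ 1.3333 half-lives elapse, leaving f ≈ 0.3969 of each dose.
At steady state, accumulation factor R = 1/(1 − e^(−kτ)) ≈ 1.6581.
Single-dose peak C₀ = D/Vd = 1559/181 ≈ 8.613 μg/mL.
Cmax,ss = C₀/(1 − f) ≈ 8.613/0.6031 ≈ 14.281 μg/mL.
Peak 14.3 μg/mL vs MTC 16 μg/mL: below toxic threshold.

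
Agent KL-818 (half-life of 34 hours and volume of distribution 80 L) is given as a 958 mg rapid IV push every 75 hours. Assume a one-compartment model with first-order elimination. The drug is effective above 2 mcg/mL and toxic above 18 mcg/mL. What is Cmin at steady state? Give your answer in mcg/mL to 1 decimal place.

τ/t½ = 75/34 ≈ 2.2059, so fraction remaining f = (1/2)^(75/34) ≈ 0.2168.
Each bolus raises the concentration by D/Vd = 958/80 ≈ 11.975 mcg/mL.
Steady-state trough Cmin,ss = C₀·f/(1−f) ≈ 11.975 × 0.2168/0.7832 ≈ 3.315 mcg/mL.
Trough 3.3 mcg/mL vs MEC 2 mcg/mL: adequate.

3.3 mcg/mL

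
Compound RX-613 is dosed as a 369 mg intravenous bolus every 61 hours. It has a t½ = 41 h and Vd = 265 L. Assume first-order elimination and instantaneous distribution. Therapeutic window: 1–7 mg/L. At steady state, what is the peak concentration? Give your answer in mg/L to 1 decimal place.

Over one 61-h interval, 61/41 ≈ 1.4878 half-lives elapse, leaving f ≈ 0.3566 of each dose.
Accumulation ratio R = 1/(1 − f) ≈ 1/0.6434 ≈ 1.5542.
Each bolus raises the concentration by D/Vd = 369/265 ≈ 1.392 mg/L.
Steady-state peak Cmax,ss = C₀·R ≈ 1.392 × 1.5542 ≈ 2.163 mg/L.
Peak 2.2 mg/L vs MTC 7 mg/L: below toxic threshold.

2.2 mg/L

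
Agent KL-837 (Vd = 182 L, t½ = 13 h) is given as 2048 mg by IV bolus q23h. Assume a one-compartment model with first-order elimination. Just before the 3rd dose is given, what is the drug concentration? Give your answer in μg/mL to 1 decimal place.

f = (1/2)^(τ/t½) = (1/2)^(23/13) ≈ 0.2934.
C₀ = D/Vd = 2048/182 ≈ 11.253 μg/mL.
Before the 3rd dose, 2 doses have been given. Superposition: Cmin = C₀·(f + f²).
≈ 11.253 × (0.2934 + 0.0861) ≈ 11.253 × 0.3795 ≈ 4.271 μg/mL.

4.3 μg/mL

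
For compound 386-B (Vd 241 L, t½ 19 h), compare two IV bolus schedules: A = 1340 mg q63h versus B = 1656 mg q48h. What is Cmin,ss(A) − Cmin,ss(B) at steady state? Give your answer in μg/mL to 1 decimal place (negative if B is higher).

Regimen A: f = (1/2)^(63/19) ≈ 0.1004; Cmin,ss = (1340/241)·f/(1−f) ≈ 0.621 μg/mL.
Regimen B: f = (1/2)^(48/19) ≈ 0.1736; Cmin,ss = (1656/241)·f/(1−f) ≈ 1.443 μg/mL.
Difference ≈ 0.621 − 1.443 ≈ -0.822 μg/mL.

-0.8 μg/mL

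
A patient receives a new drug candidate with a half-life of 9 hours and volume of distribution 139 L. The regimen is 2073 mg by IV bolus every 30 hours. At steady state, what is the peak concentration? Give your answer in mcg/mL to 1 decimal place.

τ/t½ = 30/9 ≈ 3.3333, so fraction remaining f = (1/2)^(30/9) ≈ 0.0992.
Accumulation ratio R = 1/(1 − f) ≈ 1/0.9008 ≈ 1.1101.
Single-dose peak C₀ = D/Vd = 2073/139 ≈ 14.914 mcg/mL.
Steady-state peak Cmax,ss = C₀·R ≈ 14.914 × 1.1101 ≈ 16.556 mcg/mL.

16.6 mcg/mL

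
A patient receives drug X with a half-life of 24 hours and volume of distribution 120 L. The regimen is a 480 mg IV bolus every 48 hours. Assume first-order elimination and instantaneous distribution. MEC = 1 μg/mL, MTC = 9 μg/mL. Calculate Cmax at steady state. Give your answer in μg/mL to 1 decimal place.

5.3 μg/mL

The dosing interval is 2 half-lives, so f = 2^(−2) = 0.25.
Accumulation ratio R = 1/(1 − f) = 1/0.75 = 4/3.
Single-dose peak C₀ = D/Vd = 480/120 = 4 μg/mL.
Steady-state peak Cmax,ss = C₀·R = 4 × 4/3 ≈ 5.333 μg/mL.
Peak 5.3 μg/mL vs MTC 9 μg/mL: below toxic threshold.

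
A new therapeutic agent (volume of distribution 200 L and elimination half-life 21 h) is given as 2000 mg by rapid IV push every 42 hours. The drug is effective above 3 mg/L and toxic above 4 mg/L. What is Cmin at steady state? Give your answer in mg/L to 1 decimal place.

τ = 42 h = 2 half-lives, so f = (1/2)^2 = 0.25.
Accumulation ratio R = 1/(1 − f) = 1/0.75 = 4/3.
Single-dose peak C₀ = D/Vd = 2000/200 = 10 mg/L.
Steady-state peak Cmax,ss = C₀·R = 10 × 4/3 ≈ 13.333 mg/L.
Steady-state trough Cmin,ss = Cmax,ss·f ≈ 13.333 × 0.25 ≈ 3.333 mg/L.
Trough 3.3 mg/L vs MEC 3 mg/L: adequate.

3.3 mg/L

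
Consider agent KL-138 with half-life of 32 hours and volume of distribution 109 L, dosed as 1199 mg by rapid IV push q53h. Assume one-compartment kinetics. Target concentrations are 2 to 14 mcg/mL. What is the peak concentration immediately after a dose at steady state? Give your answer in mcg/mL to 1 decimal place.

τ/t½ = 53/32 ≈ 1.6562, so fraction remaining f = (1/2)^(53/32) ≈ 0.3173.
At steady state, accumulation factor R = 1/(1 − e^(−kτ)) ≈ 1.4648.
Single-dose peak C₀ = D/Vd = 1199/109 ≈ 11.000 mcg/mL.
Steady-state peak Cmax,ss = C₀·R ≈ 11.000 × 1.4648 ≈ 16.113 mcg/mL.
Peak 16.1 mcg/mL vs MTC 14 mcg/mL: exceeds toxic threshold.

16.1 mcg/mL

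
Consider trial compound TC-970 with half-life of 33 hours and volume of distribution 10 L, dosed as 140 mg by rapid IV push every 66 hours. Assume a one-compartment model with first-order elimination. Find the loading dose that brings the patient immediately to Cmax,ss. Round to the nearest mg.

187 mg

f = (1/2)^(66/33) ≈ 0.250000; accumulation ratio R = 1/(1−f) ≈ 1.33333.
Loading dose to hit Cmax,ss on first dose: D_load = D_maint·R ≈ 140 × 1.33333 ≈ 186.67 mg.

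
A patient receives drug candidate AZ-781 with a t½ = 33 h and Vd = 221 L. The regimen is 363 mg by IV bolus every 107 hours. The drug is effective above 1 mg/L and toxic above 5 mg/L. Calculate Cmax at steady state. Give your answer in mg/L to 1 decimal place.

Over one 107-h interval, 107/33 ≈ 3.2424 half-lives elapse, leaving f ≈ 0.1057 of each dose.
At steady state, accumulation factor R = 1/(1 − e^(−kτ)) ≈ 1.1182.
Each bolus raises the concentration by D/Vd = 363/221 ≈ 1.643 mg/L.
Cmax,ss = C₀/(1 − f) ≈ 1.643/0.8943 ≈ 1.837 mg/L.
Peak 1.8 mg/L vs MTC 5 mg/L: below toxic threshold.

1.8 mg/L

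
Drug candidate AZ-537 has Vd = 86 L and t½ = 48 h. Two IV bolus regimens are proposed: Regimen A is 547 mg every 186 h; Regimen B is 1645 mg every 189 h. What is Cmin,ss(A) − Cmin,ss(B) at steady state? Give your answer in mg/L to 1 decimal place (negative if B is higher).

-0.9 mg/L

Regimen A: f = (1/2)^(186/48) ≈ 0.0682; Cmin,ss = (547/86)·f/(1−f) ≈ 0.466 mg/L.
Regimen B: f = (1/2)^(189/48) ≈ 0.0653; Cmin,ss = (1645/86)·f/(1−f) ≈ 1.336 mg/L.
Difference ≈ 0.466 − 1.336 ≈ -0.870 mg/L.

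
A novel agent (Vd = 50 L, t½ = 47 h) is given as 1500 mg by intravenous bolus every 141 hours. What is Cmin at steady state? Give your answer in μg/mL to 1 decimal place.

4.3 μg/mL

τ = 141 h = 3 half-lives, so f = (1/2)^3 = 0.125.
Accumulation ratio R = 1/(1 − f) = 1/0.875 = 8/7.
Single-dose peak C₀ = D/Vd = 1500/50 = 30 μg/mL.
Steady-state peak Cmax,ss = C₀·R = 30 × 8/7 ≈ 34.286 μg/mL.
Steady-state trough Cmin,ss = Cmax,ss·f ≈ 34.286 × 0.125 ≈ 4.286 μg/mL.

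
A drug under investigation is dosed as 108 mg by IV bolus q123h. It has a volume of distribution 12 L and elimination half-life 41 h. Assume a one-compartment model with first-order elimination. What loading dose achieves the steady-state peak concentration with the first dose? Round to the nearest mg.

f = (1/2)^(123/41) ≈ 0.125000; accumulation ratio R = 1/(1−f) ≈ 1.14286.
Loading dose to hit Cmax,ss on first dose: D_load = D_maint·R ≈ 108 × 1.14286 ≈ 123.43 mg.

123 mg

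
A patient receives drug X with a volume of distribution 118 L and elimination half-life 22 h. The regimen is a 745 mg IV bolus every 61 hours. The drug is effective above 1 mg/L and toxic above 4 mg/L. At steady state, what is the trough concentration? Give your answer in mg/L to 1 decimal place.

1.1 mg/L

Over one 61-h interval, 61/22 ≈ 2.7727 half-lives elapse, leaving f ≈ 0.1463 of each dose.
At steady state, accumulation factor R = 1/(1 − e^(−kτ)) ≈ 1.1714.
Each bolus raises the concentration by D/Vd = 745/118 ≈ 6.314 mg/L.
Steady-state peak Cmax,ss = C₀·R ≈ 6.314 × 1.1714 ≈ 7.396 mg/L.
One interval later, Cmin,ss = Cmax,ss·e^(−kτ) ≈ 7.396 × 0.1463 ≈ 1.082 mg/L.
Trough 1.1 mg/L vs MEC 1 mg/L: adequate.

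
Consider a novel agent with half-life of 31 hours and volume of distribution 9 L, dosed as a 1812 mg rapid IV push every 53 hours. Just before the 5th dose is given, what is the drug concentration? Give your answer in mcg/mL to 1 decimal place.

f = (1/2)^(τ/t½) = (1/2)^(53/31) ≈ 0.3057.
C₀ = D/Vd = 1812/9 ≈ 201.333 mcg/mL.
Before the 5th dose, 4 doses have been given. Superposition: Cmin = C₀·(f + f² + … + f^4).
≈ 201.333 × (0.3057 + 0.0935 + 0.0286 + 0.0087) ≈ 201.333 × 0.4365 ≈ 87.882 mcg/mL.

87.9 mcg/mL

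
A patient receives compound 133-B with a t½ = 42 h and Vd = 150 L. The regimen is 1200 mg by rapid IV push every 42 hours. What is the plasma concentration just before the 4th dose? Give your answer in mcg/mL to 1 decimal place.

f = (1/2)^(τ/t½) = (1/2)^(42/42) ≈ 0.5000.
C₀ = D/Vd = 1200/150 ≈ 8.000 mcg/mL.
Before the 4th dose, 3 doses have been given. Superposition: Cmin = C₀·(f + f² + … + f^3).
≈ 8.000 × (0.5000 + 0.2500 + 0.1250) ≈ 8.000 × 0.8750 ≈ 7.000 mcg/mL.

7.0 mcg/mL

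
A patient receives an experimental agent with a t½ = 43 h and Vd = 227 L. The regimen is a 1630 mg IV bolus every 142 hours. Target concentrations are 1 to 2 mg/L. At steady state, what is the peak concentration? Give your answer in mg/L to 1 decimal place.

Over one 142-h interval, 142/43 ≈ 3.3023 half-lives elapse, leaving f ≈ 0.1014 of each dose.
At steady state, accumulation factor R = 1/(1 − e^(−kτ)) ≈ 1.1128.
Single-dose peak C₀ = D/Vd = 1630/227 ≈ 7.181 mg/L.
Cmax,ss = C₀/(1 − f) ≈ 7.181/0.8986 ≈ 7.991 mg/L.
Peak 8.0 mg/L vs MTC 2 mg/L: exceeds toxic threshold.

8.0 mg/L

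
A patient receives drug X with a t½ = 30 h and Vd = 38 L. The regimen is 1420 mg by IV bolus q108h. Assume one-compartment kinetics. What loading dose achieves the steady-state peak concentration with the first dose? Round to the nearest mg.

1548 mg

f = (1/2)^(108/30) ≈ 0.082469; accumulation ratio R = 1/(1−f) ≈ 1.08988.
Loading dose to hit Cmax,ss on first dose: D_load = D_maint·R ≈ 1420 × 1.08988 ≈ 1547.63 mg.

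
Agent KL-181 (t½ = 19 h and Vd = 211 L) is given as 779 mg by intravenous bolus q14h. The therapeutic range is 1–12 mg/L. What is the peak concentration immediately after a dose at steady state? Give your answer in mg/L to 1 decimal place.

9.2 mg/L

Over one 14-h interval, 14/19 ≈ 0.73684 half-lives elapse, leaving f ≈ 0.6001 of each dose.
Accumulation ratio R = 1/(1 − f) ≈ 1/0.3999 ≈ 2.5006.
Each bolus raises the concentration by D/Vd = 779/211 ≈ 3.692 mg/L.
Cmax,ss = C₀/(1 − f) ≈ 3.692/0.3999 ≈ 9.232 mg/L.
Peak 9.2 mg/L vs MTC 12 mg/L: below toxic threshold.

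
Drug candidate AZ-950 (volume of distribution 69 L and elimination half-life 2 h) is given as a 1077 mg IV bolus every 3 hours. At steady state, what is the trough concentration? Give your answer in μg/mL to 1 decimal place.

8.5 μg/mL

τ/t½ = 3/2 ≈ 1.5, so fraction remaining f = (1/2)^(3/2) ≈ 0.3536.
At steady state, accumulation factor R = 1/(1 − e^(−kτ)) ≈ 1.5470.
Each bolus raises the concentration by D/Vd = 1077/69 ≈ 15.609 μg/mL.
Steady-state peak Cmax,ss = C₀·R ≈ 15.609 × 1.5470 ≈ 24.147 μg/mL.
One interval later, Cmin,ss = Cmax,ss·e^(−kτ) ≈ 24.147 × 0.3536 ≈ 8.538 μg/mL.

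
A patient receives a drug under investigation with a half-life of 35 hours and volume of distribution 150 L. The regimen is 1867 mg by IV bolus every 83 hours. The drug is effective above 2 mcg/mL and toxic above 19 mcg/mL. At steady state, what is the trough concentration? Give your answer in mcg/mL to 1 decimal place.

3.0 mcg/mL

τ/t½ = 83/35 ≈ 2.3714, so fraction remaining f = (1/2)^(83/35) ≈ 0.1933.
At steady state, accumulation factor R = 1/(1 − e^(−kτ)) ≈ 1.2396.
Single-dose peak C₀ = D/Vd = 1867/150 ≈ 12.447 mcg/mL.
Steady-state peak Cmax,ss = C₀·R ≈ 12.447 × 1.2396 ≈ 15.429 mcg/mL.
One interval later, Cmin,ss = Cmax,ss·e^(−kτ) ≈ 15.429 × 0.1933 ≈ 2.982 mcg/mL.
Trough 3.0 mcg/mL vs MEC 2 mcg/mL: adequate.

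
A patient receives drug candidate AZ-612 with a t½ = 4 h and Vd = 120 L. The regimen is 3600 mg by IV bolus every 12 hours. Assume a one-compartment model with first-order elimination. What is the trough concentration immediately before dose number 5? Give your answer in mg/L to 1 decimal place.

4.3 mg/L

f = (1/2)^(τ/t½) = (1/2)^(12/4) ≈ 0.1250.
C₀ = D/Vd = 3600/120 ≈ 30.000 mg/L.
Before the 5th dose, 4 doses have been given. Superposition: Cmin = C₀·(f + f² + … + f^4).
≈ 30.000 × (0.1250 + 0.0156 + 0.0020 + 0.0002) ≈ 30.000 × 0.1428 ≈ 4.284 mg/L.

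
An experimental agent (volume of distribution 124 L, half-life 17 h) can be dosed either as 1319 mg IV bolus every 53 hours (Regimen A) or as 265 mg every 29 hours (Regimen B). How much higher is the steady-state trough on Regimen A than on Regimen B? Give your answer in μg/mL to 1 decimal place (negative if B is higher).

Regimen A: f = (1/2)^(53/17) ≈ 0.1152; Cmin,ss = (1319/124)·f/(1−f) ≈ 1.385 μg/mL.
Regimen B: f = (1/2)^(29/17) ≈ 0.3065; Cmin,ss = (265/124)·f/(1−f) ≈ 0.945 μg/mL.
Difference ≈ 1.385 − 0.945 ≈ 0.440 μg/mL.

0.4 μg/mL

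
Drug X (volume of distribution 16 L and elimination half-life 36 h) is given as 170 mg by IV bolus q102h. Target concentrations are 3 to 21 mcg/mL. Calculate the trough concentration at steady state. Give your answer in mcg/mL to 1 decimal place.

1.7 mcg/mL

Over one 102-h interval, 102/36 ≈ 2.8333 half-lives elapse, leaving f ≈ 0.1403 of each dose.
Accumulation ratio R = 1/(1 − f) ≈ 1/0.8597 ≈ 1.1632.
Each bolus raises the concentration by D/Vd = 170/16 ≈ 10.625 mcg/mL.
Cmax,ss = C₀/(1 − f) ≈ 10.625/0.8597 ≈ 12.359 mcg/mL.
One interval later, Cmin,ss = Cmax,ss·e^(−kτ) ≈ 12.359 × 0.1403 ≈ 1.734 mcg/mL.
Trough 1.7 mcg/mL vs MEC 3 mcg/mL: subtherapeutic.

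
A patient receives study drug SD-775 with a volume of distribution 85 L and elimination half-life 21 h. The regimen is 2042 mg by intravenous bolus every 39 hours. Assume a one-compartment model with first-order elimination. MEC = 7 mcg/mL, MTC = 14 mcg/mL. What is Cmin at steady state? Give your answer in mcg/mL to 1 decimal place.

9.2 mcg/mL

τ/t½ = 39/21 ≈ 1.8571, so fraction remaining f = (1/2)^(39/21) ≈ 0.2760.
Each bolus raises the concentration by D/Vd = 2042/85 ≈ 24.024 mcg/mL.
Steady-state trough Cmin,ss = C₀·f/(1−f) ≈ 24.024 × 0.2760/0.7240 ≈ 9.158 mcg/mL.
Trough 9.2 mcg/mL vs MEC 7 mcg/mL: adequate.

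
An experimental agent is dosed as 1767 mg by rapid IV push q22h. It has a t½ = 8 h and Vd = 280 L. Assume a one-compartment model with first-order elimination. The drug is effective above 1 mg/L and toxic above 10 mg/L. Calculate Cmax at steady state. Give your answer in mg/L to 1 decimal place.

τ/t½ = 22/8 ≈ 2.75, so fraction remaining f = (1/2)^(22/8) ≈ 0.1487.
Accumulation ratio R = 1/(1 − f) ≈ 1/0.8513 ≈ 1.1747.
Each bolus raises the concentration by D/Vd = 1767/280 ≈ 6.311 mg/L.
Steady-state peak Cmax,ss = C₀·R ≈ 6.311 × 1.1747 ≈ 7.414 mg/L.
Peak 7.4 mg/L vs MTC 10 mg/L: below toxic threshold.

7.4 mg/L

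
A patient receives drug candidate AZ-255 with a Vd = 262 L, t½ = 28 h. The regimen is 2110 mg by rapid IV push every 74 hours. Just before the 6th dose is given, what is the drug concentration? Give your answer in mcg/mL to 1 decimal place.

f = (1/2)^(τ/t½) = (1/2)^(74/28) ≈ 0.1601.
C₀ = D/Vd = 2110/262 ≈ 8.053 mcg/mL.
Before the 6th dose, 5 doses have been given. Superposition: Cmin = C₀·(f + f² + … + f^5).
≈ 8.053 × (0.1601 + 0.0256 + 0.0041 + 0.0007 + 0.0001) ≈ 8.053 × 0.1906 ≈ 1.535 mcg/mL.

1.5 mcg/mL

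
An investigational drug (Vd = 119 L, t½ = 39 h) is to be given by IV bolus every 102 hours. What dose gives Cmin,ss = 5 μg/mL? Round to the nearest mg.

3051 mg

τ/t½ = 102/39 ≈ 2.6154, so f = (1/2)^(102/39) ≈ 0.163189.
Cmin,ss = (D/Vd)·f/(1−f), so D = Cmin,ss·Vd·(1−f)/f.
D = 5 × 119 × (1−f)/f ≈ 5 × 119 × 5.12786 ≈ 3051.08 mg.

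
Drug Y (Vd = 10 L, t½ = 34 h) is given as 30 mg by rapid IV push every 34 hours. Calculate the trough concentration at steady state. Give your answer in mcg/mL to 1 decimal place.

The dosing interval is 1 half-life, so f = 2^(−1) = 0.5.
At steady state, R = 1/(1 − 0.5) = 2/1.
Single-dose peak C₀ = D/Vd = 30/10 = 3 mcg/mL.
Steady-state peak Cmax,ss = C₀·R = 3 × 2/1 ≈ 6.000 mcg/mL.
Steady-state trough Cmin,ss = Cmax,ss·f ≈ 6.000 × 0.5 ≈ 3.000 mcg/mL.

3.0 mcg/mL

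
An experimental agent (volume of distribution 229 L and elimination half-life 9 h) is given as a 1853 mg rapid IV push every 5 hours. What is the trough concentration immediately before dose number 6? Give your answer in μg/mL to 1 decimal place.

f = (1/2)^(τ/t½) = (1/2)^(5/9) ≈ 0.6804.
C₀ = D/Vd = 1853/229 ≈ 8.092 μg/mL.
Before the 6th dose, 5 doses have been given. Superposition: Cmin = C₀·(f + f² + … + f^5).
≈ 8.092 × (0.6804 + 0.4629 + 0.3150 + 0.2143 + 0.1458) ≈ 8.092 × 1.8184 ≈ 14.714 μg/mL.

14.7 μg/mL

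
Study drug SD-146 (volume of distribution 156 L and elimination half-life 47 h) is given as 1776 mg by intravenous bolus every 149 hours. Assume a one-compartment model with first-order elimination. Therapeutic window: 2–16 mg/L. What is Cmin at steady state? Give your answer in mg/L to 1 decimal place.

1.4 mg/L

k = ln2/t½ = ln2/47 ≈ 0.014748 h⁻¹; fraction remaining f = e^(−kτ) = e^(−0.014748×149) ≈ 0.1111.
Accumulation ratio R = 1/(1 − f) ≈ 1/0.8889 ≈ 1.1250.
Each bolus raises the concentration by D/Vd = 1776/156 ≈ 11.385 mg/L.
Cmax,ss = C₀/(1 − f) ≈ 11.385/0.8889 ≈ 12.808 mg/L.
One interval later, Cmin,ss = Cmax,ss·e^(−kτ) ≈ 12.808 × 0.1111 ≈ 1.423 mg/L.
Trough 1.4 mg/L vs MEC 2 mg/L: subtherapeutic.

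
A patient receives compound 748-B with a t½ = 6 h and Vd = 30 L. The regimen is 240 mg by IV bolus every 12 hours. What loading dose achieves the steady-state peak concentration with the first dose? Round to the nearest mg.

f = (1/2)^(12/6) ≈ 0.250000; accumulation ratio R = 1/(1−f) ≈ 1.33333.
Loading dose to hit Cmax,ss on first dose: D_load = D_maint·R ≈ 240 × 1.33333 ≈ 320.00 mg.

320 mg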